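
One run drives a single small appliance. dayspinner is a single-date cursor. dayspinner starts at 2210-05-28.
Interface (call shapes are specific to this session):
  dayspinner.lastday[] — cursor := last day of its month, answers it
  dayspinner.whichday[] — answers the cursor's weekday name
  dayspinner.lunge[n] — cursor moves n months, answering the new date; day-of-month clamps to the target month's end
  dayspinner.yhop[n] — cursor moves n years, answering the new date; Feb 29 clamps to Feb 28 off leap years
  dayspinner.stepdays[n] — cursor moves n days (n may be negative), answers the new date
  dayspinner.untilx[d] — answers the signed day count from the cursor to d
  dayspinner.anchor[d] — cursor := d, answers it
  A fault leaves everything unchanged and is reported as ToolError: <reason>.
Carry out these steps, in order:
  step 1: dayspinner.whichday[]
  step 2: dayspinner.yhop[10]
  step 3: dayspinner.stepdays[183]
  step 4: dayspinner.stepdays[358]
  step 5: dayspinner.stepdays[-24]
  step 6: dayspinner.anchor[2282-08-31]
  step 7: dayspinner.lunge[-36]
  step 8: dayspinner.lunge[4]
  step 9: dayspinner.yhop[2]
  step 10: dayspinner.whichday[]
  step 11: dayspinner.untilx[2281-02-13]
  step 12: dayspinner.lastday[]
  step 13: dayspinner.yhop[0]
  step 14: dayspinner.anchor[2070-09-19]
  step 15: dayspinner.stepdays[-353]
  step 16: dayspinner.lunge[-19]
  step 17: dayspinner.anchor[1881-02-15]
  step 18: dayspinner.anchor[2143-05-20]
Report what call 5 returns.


Step: dayspinner.whichday[]
Result: Monday
Step: dayspinner.yhop[n→10]
Result: 2220-05-28
Step: dayspinner.stepdays[n→183]
Result: 2220-11-27
Step: dayspinner.stepdays[n→358]
Result: 2221-11-20
Step: dayspinner.stepdays[n→-24]
Result: 2221-10-27
Step: dayspinner.anchor[d→2282-08-31]
Result: 2282-08-31
Step: dayspinner.lunge[n→-36]
Result: 2279-08-31
Step: dayspinner.lunge[n→4]
Result: 2279-12-31
Step: dayspinner.yhop[n→2]
Result: 2281-12-31
Step: dayspinner.whichday[]
Result: Saturday
Step: dayspinner.untilx[d→2281-02-13]
Result: -321
Step: dayspinner.lastday[]
Result: 2281-12-31
Step: dayspinner.yhop[n→0]
Result: 2281-12-31
Step: dayspinner.anchor[d→2070-09-19]
Result: 2070-09-19
Step: dayspinner.stepdays[n→-353]
Result: 2069-10-01
Step: dayspinner.lunge[n→-19]
Result: 2068-03-01
Step: dayspinner.anchor[d→1881-02-15]
Result: 1881-02-15
Step: dayspinner.anchor[d→2143-05-20]
Result: 2143-05-20

Answer: 2221-10-27


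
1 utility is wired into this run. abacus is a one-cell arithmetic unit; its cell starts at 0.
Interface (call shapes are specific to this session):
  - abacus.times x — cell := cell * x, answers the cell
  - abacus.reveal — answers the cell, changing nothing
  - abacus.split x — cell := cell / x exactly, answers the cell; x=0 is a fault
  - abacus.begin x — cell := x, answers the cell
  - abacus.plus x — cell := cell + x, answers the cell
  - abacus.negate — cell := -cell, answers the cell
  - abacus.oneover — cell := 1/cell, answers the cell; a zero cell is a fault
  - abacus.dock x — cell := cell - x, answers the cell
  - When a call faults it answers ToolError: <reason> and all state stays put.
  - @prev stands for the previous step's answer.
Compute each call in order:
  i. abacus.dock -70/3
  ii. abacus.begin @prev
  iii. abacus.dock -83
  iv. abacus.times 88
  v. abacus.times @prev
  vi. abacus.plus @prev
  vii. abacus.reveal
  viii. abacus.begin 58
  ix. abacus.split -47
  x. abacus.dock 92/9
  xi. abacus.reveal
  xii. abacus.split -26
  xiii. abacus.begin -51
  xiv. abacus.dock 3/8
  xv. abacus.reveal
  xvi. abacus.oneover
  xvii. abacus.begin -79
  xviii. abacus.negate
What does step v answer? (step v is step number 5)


Answer: 788037184/9

Derivation:
Act: abacus.dock[x: -70/3]
Obs: 70/3
Act: abacus.begin[x: @prev]
Obs: 70/3
Act: abacus.dock[x: -83]
Obs: 319/3
Act: abacus.times[x: 88]
Obs: 28072/3
Act: abacus.times[x: @prev]
Obs: 788037184/9
Act: abacus.plus[x: @prev]
Obs: 1576074368/9
Act: abacus.reveal[]
Obs: 1576074368/9
Act: abacus.begin[x: 58]
Obs: 58
Act: abacus.split[x: -47]
Obs: -58/47
Act: abacus.dock[x: 92/9]
Obs: -4846/423
Act: abacus.reveal[]
Obs: -4846/423
Act: abacus.split[x: -26]
Obs: 2423/5499
Act: abacus.begin[x: -51]
Obs: -51
Act: abacus.dock[x: 3/8]
Obs: -411/8
Act: abacus.reveal[]
Obs: -411/8
Act: abacus.oneover[]
Obs: -8/411
Act: abacus.begin[x: -79]
Obs: -79
Act: abacus.negate[]
Obs: 79


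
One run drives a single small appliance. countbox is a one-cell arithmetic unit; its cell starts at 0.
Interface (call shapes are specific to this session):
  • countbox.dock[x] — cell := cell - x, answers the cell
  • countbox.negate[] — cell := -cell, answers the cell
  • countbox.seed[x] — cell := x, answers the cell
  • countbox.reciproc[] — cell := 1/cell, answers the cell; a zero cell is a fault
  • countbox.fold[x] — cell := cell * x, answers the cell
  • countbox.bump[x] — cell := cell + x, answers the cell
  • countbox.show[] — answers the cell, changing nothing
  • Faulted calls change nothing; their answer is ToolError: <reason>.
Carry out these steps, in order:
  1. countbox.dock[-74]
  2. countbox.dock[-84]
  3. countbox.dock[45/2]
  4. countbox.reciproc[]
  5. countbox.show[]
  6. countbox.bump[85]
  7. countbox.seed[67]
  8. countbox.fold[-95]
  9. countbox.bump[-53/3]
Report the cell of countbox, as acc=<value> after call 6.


! 1. countbox.dock(x: -74) ~> 74
! 2. countbox.dock(x: -84) ~> 158
! 3. countbox.dock(x: 45/2) ~> 271/2
! 4. countbox.reciproc() ~> 2/271
! 5. countbox.show() ~> 2/271
! 6. countbox.bump(x: 85) ~> 23037/271
! 7. countbox.seed(x: 67) ~> 67
! 8. countbox.fold(x: -95) ~> -6365
! 9. countbox.bump(x: -53/3) ~> -19148/3

Answer: acc=23037/271


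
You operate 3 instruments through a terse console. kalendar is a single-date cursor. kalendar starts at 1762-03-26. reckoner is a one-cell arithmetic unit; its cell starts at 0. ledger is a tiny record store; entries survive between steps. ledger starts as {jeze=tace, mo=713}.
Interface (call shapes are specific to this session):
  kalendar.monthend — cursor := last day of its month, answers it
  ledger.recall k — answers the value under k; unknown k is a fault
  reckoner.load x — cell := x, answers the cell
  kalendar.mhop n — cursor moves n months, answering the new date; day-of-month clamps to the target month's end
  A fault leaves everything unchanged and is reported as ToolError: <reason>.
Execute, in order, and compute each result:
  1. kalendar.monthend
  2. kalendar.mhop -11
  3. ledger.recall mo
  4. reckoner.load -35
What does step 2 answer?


Answer: 1761-04-30

Derivation:
# 1. kalendar.monthend() => 1762-03-31
# 2. kalendar.mhop(n→-11) => 1761-04-30
# 3. ledger.recall(k→mo) => 713
# 4. reckoner.load(x→-35) => -35


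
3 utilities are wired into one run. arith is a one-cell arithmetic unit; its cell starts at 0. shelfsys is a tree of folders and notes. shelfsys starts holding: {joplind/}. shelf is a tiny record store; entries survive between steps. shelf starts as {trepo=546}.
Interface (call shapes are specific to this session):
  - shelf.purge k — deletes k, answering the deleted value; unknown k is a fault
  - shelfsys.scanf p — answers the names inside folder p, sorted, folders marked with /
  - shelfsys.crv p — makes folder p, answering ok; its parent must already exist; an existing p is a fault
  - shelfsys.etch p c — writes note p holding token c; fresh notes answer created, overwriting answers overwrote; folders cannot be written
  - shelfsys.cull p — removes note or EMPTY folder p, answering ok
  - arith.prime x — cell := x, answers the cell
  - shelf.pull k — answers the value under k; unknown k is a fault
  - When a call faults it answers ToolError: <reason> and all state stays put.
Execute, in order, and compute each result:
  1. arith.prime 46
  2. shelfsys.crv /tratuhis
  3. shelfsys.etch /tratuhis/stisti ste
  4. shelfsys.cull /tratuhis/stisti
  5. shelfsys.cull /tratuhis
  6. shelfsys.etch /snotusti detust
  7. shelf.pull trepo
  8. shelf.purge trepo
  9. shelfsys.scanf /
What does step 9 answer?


Answer: [joplind/, snotusti]

Derivation:
;; 1. prime(46) => 46
;; 2. crv(/tratuhis) => ok
;; 3. etch(/tratuhis/stisti, ste) => created
;; 4. cull(/tratuhis/stisti) => ok
;; 5. cull(/tratuhis) => ok
;; 6. etch(/snotusti, detust) => created
;; 7. pull(trepo) => 546
;; 8. purge(trepo) => 546
;; 9. scanf(/) => [joplind/, snotusti]


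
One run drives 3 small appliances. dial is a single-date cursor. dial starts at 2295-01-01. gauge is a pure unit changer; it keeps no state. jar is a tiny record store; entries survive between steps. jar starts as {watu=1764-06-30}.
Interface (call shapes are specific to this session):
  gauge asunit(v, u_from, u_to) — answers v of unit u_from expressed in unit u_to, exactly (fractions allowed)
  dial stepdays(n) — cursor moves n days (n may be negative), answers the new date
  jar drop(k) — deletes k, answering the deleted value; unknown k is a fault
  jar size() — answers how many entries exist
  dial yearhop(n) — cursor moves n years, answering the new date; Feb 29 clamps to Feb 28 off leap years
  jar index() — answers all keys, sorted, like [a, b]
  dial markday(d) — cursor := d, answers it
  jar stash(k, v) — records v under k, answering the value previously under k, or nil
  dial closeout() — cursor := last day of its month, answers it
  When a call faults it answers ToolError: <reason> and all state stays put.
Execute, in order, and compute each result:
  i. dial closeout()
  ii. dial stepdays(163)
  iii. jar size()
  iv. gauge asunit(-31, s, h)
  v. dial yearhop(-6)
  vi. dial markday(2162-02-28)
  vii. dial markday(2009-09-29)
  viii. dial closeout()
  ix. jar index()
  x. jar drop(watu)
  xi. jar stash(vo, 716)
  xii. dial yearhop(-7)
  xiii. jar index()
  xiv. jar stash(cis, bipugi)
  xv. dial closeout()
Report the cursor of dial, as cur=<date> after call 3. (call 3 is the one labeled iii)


Answer: cur=2295-07-13

Derivation:
→ dial closeout()
← 2295-01-31
→ dial stepdays(n: 163)
← 2295-07-13
→ jar size()
← 1
→ gauge asunit(v: -31, u_from: s, u_to: h)
← -31/3600
→ dial yearhop(n: -6)
← 2289-07-13
→ dial markday(d: 2162-02-28)
← 2162-02-28
→ dial markday(d: 2009-09-29)
← 2009-09-29
→ dial closeout()
← 2009-09-30
→ jar index()
← [watu]
→ jar drop(k: watu)
← 1764-06-30
→ jar stash(k: vo, v: 716)
← nil
→ dial yearhop(n: -7)
← 2002-09-30
→ jar index()
← [vo]
→ jar stash(k: cis, v: bipugi)
← nil
→ dial closeout()
← 2002-09-30


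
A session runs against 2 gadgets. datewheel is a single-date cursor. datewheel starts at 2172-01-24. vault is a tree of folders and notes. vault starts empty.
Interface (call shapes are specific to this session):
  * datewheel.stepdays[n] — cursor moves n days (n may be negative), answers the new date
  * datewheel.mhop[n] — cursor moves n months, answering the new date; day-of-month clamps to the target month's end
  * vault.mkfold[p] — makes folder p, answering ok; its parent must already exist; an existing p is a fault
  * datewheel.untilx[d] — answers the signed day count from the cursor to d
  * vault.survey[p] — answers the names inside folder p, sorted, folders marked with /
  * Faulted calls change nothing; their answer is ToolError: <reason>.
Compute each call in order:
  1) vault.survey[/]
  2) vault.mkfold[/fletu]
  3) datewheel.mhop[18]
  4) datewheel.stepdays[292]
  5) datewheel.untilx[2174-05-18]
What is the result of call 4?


Answer: 2174-05-12

Derivation:
// vault.survey(p=/) => []
// vault.mkfold(p=/fletu) => ok
// datewheel.mhop(n=18) => 2173-07-24
// datewheel.stepdays(n=292) => 2174-05-12
// datewheel.untilx(d=2174-05-18) => 6


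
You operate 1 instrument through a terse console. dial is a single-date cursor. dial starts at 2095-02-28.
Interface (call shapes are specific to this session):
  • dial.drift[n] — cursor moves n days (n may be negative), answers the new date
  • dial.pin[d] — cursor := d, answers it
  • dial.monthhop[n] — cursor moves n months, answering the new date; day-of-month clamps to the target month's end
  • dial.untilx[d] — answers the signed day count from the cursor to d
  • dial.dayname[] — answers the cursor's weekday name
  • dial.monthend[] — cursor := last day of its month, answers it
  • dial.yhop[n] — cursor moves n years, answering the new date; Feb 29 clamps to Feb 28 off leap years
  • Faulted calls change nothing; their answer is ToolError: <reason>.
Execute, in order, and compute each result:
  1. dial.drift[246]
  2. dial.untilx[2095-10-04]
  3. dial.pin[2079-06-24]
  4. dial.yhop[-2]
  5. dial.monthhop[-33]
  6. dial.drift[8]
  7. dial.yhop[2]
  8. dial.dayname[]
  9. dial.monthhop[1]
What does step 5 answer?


Answer: 2074-09-24

Derivation:
>> dial.drift(246)
<< 2095-11-01
>> dial.untilx(2095-10-04)
<< -28
>> dial.pin(2079-06-24)
<< 2079-06-24
>> dial.yhop(-2)
<< 2077-06-24
>> dial.monthhop(-33)
<< 2074-09-24
>> dial.drift(8)
<< 2074-10-02
>> dial.yhop(2)
<< 2076-10-02
>> dial.dayname()
<< Friday
>> dial.monthhop(1)
<< 2076-11-02


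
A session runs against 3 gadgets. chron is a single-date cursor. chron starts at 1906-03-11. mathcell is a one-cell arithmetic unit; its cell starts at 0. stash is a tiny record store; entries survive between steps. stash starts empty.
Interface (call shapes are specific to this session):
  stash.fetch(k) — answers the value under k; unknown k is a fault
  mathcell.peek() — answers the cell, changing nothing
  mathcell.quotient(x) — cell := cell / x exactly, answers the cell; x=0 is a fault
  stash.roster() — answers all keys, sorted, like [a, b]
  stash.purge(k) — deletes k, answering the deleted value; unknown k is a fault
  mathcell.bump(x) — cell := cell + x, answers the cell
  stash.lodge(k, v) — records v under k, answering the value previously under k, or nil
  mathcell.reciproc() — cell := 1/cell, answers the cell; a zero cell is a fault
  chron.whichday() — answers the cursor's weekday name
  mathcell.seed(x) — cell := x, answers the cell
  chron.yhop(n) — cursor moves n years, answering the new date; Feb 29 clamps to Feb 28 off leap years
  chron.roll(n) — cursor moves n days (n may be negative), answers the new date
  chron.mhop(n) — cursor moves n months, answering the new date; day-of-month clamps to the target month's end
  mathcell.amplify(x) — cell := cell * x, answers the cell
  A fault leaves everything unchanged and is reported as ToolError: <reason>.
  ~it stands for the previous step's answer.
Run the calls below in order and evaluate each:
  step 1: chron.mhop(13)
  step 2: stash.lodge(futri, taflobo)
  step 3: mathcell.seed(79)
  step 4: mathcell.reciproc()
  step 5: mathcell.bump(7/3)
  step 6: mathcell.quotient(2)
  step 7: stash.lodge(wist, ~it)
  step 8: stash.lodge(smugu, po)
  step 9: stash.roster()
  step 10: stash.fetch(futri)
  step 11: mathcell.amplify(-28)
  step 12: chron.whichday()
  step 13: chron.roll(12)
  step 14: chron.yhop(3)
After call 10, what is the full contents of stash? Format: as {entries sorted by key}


Answer: {futri=taflobo, smugu=po, wist=278/237}

Derivation:
> mhop n='13'
  1907-04-11
> lodge k='futri' v='taflobo'
  nil
> seed x='79'
  79
> reciproc
  1/79
> bump x='7/3'
  556/237
> quotient x='2'
  278/237
> lodge k='wist' v='~it'
  nil
> lodge k='smugu' v='po'
  nil
> roster
  [futri, smugu, wist]
> fetch k='futri'
  taflobo
> amplify x='-28'
  -7784/237
> whichday
  Thursday
> roll n='12'
  1907-04-23
> yhop n='3'
  1910-04-23


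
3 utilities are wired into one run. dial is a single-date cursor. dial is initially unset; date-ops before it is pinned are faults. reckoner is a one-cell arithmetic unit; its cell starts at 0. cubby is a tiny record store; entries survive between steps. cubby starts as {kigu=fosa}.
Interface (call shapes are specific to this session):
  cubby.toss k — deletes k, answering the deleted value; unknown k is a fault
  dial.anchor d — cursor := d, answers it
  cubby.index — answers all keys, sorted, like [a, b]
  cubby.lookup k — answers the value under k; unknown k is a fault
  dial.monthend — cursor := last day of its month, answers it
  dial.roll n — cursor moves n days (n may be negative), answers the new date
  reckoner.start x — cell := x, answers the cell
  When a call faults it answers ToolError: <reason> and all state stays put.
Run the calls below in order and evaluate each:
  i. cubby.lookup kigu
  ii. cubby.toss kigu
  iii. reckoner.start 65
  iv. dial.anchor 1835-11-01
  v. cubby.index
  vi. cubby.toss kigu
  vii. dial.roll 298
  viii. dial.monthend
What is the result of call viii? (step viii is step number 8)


I run cubby.lookup(k→kigu), giving fosa.
I invoke cubby.toss(k→kigu), → fosa.
I run reckoner.start(x→65): 65.
I invoke dial.anchor(d→1835-11-01), and see 1835-11-01.
Calling cubby.index(), giving [].
I invoke cubby.toss(k→kigu), yielding ToolError: no such key kigu.
I use dial.roll(n→298), giving 1836-08-25.
I try dial.monthend(), which returns 1836-08-31.

Answer: 1836-08-31


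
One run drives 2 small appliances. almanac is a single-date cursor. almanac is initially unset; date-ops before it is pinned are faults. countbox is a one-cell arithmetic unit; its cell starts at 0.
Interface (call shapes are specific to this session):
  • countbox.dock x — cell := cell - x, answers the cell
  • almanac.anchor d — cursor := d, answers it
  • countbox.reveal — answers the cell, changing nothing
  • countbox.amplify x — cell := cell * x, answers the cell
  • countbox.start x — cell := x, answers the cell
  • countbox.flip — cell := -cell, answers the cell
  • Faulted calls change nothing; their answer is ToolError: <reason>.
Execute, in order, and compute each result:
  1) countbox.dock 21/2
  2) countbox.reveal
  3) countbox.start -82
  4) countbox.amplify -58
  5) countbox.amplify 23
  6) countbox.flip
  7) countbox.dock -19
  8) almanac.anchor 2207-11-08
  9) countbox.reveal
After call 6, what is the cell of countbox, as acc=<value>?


Answer: acc=-109388

Derivation:
Act: dock[x→21/2]
Obs: -21/2
Act: reveal[]
Obs: -21/2
Act: start[x→-82]
Obs: -82
Act: amplify[x→-58]
Obs: 4756
Act: amplify[x→23]
Obs: 109388
Act: flip[]
Obs: -109388
Act: dock[x→-19]
Obs: -109369
Act: anchor[d→2207-11-08]
Obs: 2207-11-08
Act: reveal[]
Obs: -109369


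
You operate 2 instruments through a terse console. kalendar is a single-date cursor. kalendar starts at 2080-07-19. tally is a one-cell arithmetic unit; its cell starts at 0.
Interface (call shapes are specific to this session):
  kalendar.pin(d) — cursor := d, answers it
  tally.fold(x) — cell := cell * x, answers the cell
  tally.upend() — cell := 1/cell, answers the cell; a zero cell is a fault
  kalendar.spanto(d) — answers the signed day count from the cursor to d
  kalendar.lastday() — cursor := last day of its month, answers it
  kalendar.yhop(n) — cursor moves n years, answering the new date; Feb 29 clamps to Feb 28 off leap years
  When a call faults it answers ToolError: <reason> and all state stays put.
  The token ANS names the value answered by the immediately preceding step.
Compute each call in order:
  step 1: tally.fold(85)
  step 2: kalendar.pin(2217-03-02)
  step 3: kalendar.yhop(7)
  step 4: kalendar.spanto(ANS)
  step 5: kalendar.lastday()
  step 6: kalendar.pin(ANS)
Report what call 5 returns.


Answer: 2224-03-31

Derivation:
Calling tally.fold on x: 85, → 0.
Calling kalendar.pin on d: 2217-03-02, which returns 2217-03-02.
Next I call kalendar.yhop on n: 7, and observe 2224-03-02.
I try kalendar.spanto on d: ANS, and observe 0.
I use kalendar.lastday(): 2224-03-31.
I try kalendar.pin on d: ANS, giving 2224-03-31.


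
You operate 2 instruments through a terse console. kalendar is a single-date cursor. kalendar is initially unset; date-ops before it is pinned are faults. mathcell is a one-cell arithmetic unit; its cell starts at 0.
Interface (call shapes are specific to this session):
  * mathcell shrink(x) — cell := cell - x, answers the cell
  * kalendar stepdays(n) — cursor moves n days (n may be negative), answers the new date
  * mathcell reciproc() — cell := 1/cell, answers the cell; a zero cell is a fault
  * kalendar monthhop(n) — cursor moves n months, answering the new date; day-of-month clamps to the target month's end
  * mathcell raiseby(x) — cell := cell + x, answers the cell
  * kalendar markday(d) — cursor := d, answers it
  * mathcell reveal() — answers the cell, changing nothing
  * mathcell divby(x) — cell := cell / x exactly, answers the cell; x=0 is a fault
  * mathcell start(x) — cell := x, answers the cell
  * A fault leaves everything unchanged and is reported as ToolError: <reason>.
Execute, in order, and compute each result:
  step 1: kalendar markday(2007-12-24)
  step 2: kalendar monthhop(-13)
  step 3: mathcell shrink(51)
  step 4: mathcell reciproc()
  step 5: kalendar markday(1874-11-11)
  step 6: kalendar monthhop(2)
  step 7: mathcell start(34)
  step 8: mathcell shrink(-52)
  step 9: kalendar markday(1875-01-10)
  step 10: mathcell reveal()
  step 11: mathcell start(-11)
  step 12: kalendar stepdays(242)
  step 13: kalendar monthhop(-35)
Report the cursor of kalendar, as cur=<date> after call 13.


Answer: cur=1872-10-09

Derivation:
Next I call kalendar markday passing d: 2007-12-24, which returns 2007-12-24.
I call kalendar monthhop passing n: -13, and get 2006-11-24.
I invoke mathcell shrink passing x: 51, → -51.
Calling mathcell reciproc(), giving -1/51.
Then kalendar markday passing d: 1874-11-11, and observe 1874-11-11.
I run kalendar monthhop passing n: 2, which returns 1875-01-11.
I try mathcell start passing x: 34, which returns 34.
Then mathcell shrink passing x: -52, and get 86.
I run kalendar markday passing d: 1875-01-10, giving 1875-01-10.
Using mathcell reveal(), and get 86.
I invoke mathcell start passing x: -11, and observe -11.
I call kalendar stepdays passing n: 242, which returns 1875-09-09.
Now I run kalendar monthhop passing n: -35: 1872-10-09.


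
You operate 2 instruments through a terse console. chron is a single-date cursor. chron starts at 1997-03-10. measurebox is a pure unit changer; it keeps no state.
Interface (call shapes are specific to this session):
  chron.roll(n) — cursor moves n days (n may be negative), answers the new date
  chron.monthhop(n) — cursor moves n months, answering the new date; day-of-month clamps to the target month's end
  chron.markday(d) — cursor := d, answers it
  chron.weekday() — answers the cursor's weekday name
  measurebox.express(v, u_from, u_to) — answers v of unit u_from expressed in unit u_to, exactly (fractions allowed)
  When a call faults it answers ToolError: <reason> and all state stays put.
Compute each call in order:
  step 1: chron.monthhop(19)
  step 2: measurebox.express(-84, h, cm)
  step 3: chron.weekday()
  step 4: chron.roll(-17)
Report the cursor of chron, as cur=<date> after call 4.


Do: monthhop[n→19]
See: 1998-10-10
Do: express[v→-84; u_from→h; u_to→cm]
See: ToolError: incompatible units
Do: weekday[]
See: Saturday
Do: roll[n→-17]
See: 1998-09-23

Answer: cur=1998-09-23


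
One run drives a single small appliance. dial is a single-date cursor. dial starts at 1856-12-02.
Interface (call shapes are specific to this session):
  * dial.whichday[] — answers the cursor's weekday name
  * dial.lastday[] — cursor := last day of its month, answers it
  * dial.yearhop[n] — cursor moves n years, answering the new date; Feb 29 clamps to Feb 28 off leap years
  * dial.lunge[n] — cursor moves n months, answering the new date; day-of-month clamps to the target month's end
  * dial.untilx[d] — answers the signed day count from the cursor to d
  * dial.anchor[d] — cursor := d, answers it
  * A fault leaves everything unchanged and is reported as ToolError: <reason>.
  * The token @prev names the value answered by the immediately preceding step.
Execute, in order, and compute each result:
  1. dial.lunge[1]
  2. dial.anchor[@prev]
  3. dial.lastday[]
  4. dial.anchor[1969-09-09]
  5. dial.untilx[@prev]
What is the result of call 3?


·→ dial.lunge(n: 1)
·← 1857-01-02
·→ dial.anchor(d: @prev)
·← 1857-01-02
·→ dial.lastday()
·← 1857-01-31
·→ dial.anchor(d: 1969-09-09)
·← 1969-09-09
·→ dial.untilx(d: @prev)
·← 0

Answer: 1857-01-31


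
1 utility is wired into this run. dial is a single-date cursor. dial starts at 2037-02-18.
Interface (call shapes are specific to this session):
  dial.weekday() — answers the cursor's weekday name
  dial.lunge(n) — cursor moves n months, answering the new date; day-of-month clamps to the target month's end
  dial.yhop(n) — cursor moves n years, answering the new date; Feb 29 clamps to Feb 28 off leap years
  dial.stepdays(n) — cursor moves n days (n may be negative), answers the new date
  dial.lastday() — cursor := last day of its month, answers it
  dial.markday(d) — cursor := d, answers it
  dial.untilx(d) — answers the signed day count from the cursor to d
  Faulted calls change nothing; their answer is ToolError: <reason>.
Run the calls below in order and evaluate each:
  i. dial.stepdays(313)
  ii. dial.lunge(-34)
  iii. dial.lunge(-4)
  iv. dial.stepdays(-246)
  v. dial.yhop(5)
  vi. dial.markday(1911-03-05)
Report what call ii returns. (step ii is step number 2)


Answer: 2035-02-28

Derivation:
>> dial.stepdays(n='313')
<< 2037-12-28
>> dial.lunge(n='-34')
<< 2035-02-28
>> dial.lunge(n='-4')
<< 2034-10-28
>> dial.stepdays(n='-246')
<< 2034-02-24
>> dial.yhop(n='5')
<< 2039-02-24
>> dial.markday(d='1911-03-05')
<< 1911-03-05


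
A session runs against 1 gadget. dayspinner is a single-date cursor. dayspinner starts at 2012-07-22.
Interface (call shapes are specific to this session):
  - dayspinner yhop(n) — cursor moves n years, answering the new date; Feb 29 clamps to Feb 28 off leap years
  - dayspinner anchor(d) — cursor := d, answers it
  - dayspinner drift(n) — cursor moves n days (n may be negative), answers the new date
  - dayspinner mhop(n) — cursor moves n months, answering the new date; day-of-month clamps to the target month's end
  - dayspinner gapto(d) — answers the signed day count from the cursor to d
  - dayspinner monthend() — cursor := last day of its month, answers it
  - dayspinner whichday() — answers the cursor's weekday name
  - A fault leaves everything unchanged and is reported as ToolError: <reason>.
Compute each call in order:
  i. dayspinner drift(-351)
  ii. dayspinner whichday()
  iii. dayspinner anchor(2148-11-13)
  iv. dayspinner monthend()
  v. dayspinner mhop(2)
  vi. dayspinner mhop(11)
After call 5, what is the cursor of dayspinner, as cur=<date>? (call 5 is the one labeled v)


-> dayspinner drift(-351)
<- 2011-08-06
-> dayspinner whichday()
<- Saturday
-> dayspinner anchor(2148-11-13)
<- 2148-11-13
-> dayspinner monthend()
<- 2148-11-30
-> dayspinner mhop(2)
<- 2149-01-30
-> dayspinner mhop(11)
<- 2149-12-30

Answer: cur=2149-01-30


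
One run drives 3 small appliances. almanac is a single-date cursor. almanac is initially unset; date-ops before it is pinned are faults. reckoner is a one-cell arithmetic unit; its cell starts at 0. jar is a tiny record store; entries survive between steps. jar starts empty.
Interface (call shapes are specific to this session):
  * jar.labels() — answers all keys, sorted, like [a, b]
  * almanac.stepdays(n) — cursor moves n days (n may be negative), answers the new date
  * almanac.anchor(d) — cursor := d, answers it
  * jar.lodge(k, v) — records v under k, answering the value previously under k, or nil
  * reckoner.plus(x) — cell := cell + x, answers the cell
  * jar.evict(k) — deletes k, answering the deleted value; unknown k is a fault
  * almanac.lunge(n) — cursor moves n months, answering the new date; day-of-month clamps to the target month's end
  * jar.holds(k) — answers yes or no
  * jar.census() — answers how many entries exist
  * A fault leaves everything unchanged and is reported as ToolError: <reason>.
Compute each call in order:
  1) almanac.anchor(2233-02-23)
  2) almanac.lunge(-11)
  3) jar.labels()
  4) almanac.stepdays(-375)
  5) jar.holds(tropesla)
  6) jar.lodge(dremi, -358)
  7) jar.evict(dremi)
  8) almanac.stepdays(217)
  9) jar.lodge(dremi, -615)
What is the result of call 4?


Answer: 2231-03-14

Derivation:
I try almanac.anchor on 2233-02-23, and see 2233-02-23.
Invoking almanac.lunge on -11, giving 2232-03-23.
I try jar.labels, and see [].
Now I run almanac.stepdays on -375, and get 2231-03-14.
I use jar.holds on tropesla, — result: no.
I run jar.lodge on dremi, -358, → nil.
Now I run jar.evict on dremi, giving -358.
Invoking almanac.stepdays on 217, giving 2231-10-17.
I call jar.lodge on dremi, -615, giving nil.


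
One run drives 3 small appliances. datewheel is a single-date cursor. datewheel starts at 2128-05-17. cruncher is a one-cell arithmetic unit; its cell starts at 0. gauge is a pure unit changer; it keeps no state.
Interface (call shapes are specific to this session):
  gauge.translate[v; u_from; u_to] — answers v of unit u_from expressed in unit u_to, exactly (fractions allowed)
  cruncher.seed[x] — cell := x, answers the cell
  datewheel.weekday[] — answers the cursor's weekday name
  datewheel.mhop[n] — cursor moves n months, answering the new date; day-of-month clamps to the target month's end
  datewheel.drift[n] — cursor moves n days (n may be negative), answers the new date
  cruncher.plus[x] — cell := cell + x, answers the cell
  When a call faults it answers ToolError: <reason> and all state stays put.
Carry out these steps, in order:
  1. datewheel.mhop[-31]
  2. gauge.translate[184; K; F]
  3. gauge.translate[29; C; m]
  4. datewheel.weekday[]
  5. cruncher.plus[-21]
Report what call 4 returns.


I try datewheel.mhop with -31, giving 2125-10-17.
Then gauge.translate with 184, K, F, and observe -12847/100.
Now I run gauge.translate with 29, C, m, which returns ToolError: incompatible units.
Next I call datewheel.weekday(), yielding Wednesday.
I try cruncher.plus with -21, and observe -21.

Answer: Wednesday


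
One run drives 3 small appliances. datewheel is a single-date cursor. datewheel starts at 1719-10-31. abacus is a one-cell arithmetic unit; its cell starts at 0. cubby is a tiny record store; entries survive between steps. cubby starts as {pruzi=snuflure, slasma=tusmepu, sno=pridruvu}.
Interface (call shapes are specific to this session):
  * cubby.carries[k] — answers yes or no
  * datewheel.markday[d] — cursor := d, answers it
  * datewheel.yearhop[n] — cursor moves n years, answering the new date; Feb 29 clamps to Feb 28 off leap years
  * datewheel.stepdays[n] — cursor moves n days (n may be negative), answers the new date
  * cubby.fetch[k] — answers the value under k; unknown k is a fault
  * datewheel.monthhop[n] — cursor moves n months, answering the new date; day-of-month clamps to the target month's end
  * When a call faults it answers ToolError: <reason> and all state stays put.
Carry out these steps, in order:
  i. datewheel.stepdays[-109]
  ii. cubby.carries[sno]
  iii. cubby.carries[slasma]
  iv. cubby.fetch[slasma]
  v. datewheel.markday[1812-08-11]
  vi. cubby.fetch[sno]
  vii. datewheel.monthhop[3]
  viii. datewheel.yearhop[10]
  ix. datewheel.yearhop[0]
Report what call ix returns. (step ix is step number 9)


> stepdays n=-109
= 1719-07-14
> carries k=sno
= yes
> carries k=slasma
= yes
> fetch k=slasma
= tusmepu
> markday d=1812-08-11
= 1812-08-11
> fetch k=sno
= pridruvu
> monthhop n=3
= 1812-11-11
> yearhop n=10
= 1822-11-11
> yearhop n=0
= 1822-11-11

Answer: 1822-11-11


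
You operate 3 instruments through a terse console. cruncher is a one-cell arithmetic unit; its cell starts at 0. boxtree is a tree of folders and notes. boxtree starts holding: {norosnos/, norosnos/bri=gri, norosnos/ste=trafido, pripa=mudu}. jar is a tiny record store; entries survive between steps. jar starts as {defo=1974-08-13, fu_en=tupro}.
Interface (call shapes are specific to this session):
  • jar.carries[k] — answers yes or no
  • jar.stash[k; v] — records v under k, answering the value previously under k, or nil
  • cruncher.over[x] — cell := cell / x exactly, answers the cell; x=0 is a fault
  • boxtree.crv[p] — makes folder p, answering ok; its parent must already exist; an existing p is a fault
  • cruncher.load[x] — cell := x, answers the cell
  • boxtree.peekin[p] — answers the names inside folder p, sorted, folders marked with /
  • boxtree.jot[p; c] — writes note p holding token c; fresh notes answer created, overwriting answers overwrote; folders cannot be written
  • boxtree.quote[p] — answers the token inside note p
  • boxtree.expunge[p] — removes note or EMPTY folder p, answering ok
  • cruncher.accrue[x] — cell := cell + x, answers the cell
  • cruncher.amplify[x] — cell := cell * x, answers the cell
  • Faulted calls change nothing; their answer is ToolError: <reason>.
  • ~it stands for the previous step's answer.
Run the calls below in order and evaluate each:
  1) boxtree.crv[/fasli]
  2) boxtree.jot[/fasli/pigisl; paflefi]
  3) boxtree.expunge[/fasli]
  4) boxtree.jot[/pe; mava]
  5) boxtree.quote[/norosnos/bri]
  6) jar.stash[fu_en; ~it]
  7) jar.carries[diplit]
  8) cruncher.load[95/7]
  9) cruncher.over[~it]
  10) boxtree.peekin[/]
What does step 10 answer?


Answer: [fasli/, norosnos/, pe, pripa]

Derivation:
> crv p→/fasli
[out] ok
> jot p→/fasli/pigisl c→paflefi
[out] created
> expunge p→/fasli
[out] ToolError: not empty
> jot p→/pe c→mava
[out] created
> quote p→/norosnos/bri
[out] gri
> stash k→fu_en v→~it
[out] tupro
> carries k→diplit
[out] no
> load x→95/7
[out] 95/7
> over x→~it
[out] 1
> peekin p→/
[out] [fasli/, norosnos/, pe, pripa]


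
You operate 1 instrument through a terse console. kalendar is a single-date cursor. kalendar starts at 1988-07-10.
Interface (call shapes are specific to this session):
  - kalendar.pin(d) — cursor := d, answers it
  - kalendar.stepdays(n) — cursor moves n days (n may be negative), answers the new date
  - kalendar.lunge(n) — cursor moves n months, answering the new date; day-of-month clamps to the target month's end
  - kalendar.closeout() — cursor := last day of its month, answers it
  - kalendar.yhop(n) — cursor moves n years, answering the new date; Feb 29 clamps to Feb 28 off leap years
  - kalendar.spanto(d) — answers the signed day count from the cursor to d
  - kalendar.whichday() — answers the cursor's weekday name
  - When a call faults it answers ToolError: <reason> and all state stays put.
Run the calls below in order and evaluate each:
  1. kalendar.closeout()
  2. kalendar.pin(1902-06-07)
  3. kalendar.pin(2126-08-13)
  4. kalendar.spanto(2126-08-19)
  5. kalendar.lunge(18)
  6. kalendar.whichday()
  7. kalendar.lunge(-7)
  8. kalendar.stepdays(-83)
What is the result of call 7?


Answer: 2127-07-13

Derivation:
Act: kalendar.closeout[]
Obs: 1988-07-31
Act: kalendar.pin[d: 1902-06-07]
Obs: 1902-06-07
Act: kalendar.pin[d: 2126-08-13]
Obs: 2126-08-13
Act: kalendar.spanto[d: 2126-08-19]
Obs: 6
Act: kalendar.lunge[n: 18]
Obs: 2128-02-13
Act: kalendar.whichday[]
Obs: Friday
Act: kalendar.lunge[n: -7]
Obs: 2127-07-13
Act: kalendar.stepdays[n: -83]
Obs: 2127-04-21


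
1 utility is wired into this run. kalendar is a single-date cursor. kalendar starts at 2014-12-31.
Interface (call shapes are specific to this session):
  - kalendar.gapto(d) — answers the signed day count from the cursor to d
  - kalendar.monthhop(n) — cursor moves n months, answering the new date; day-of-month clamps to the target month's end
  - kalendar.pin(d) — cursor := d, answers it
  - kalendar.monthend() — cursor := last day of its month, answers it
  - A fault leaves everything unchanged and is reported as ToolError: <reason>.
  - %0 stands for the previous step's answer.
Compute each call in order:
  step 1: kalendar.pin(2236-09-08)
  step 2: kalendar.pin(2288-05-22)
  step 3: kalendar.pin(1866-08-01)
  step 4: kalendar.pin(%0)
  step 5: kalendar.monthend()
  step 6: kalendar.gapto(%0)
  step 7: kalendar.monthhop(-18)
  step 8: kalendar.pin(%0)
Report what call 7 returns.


Answer: 1865-02-28

Derivation:
→ pin(d=2236-09-08)
← 2236-09-08
→ pin(d=2288-05-22)
← 2288-05-22
→ pin(d=1866-08-01)
← 1866-08-01
→ pin(d=%0)
← 1866-08-01
→ monthend()
← 1866-08-31
→ gapto(d=%0)
← 0
→ monthhop(n=-18)
← 1865-02-28
→ pin(d=%0)
← 1865-02-28


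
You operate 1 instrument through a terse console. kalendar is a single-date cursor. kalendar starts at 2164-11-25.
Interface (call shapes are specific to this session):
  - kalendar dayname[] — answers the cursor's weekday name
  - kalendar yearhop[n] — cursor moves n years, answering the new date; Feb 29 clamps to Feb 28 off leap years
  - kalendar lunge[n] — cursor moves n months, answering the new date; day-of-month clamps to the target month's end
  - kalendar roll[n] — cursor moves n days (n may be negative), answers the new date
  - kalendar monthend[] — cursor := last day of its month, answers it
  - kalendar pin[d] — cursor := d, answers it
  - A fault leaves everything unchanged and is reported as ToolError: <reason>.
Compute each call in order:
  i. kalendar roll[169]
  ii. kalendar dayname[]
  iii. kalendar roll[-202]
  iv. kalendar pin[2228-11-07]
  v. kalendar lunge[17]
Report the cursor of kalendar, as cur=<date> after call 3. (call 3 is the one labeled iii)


Now I run kalendar roll with n='169', → 2165-05-13.
I invoke kalendar dayname(), yielding Monday.
I use kalendar roll with n='-202', and see 2164-10-23.
Next I call kalendar pin with d='2228-11-07', yielding 2228-11-07.
I invoke kalendar lunge with n='17', yielding 2230-04-07.

Answer: cur=2164-10-23


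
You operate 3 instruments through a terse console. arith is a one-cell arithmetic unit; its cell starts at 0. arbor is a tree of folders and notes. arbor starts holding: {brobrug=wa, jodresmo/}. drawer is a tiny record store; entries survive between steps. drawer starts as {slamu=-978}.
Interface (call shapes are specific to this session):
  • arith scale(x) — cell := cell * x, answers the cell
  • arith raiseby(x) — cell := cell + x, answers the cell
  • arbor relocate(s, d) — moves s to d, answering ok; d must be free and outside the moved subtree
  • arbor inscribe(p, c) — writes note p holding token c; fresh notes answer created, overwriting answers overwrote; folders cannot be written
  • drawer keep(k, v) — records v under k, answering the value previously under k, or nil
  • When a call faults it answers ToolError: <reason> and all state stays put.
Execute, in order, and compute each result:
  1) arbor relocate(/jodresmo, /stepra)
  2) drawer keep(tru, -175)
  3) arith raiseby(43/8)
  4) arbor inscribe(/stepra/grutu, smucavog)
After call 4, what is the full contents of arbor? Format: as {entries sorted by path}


Answer: {brobrug=wa, stepra/, stepra/grutu=smucavog}

Derivation:
# arbor relocate(s=/jodresmo, d=/stepra) == ok
# drawer keep(k=tru, v=-175) == nil
# arith raiseby(x=43/8) == 43/8
# arbor inscribe(p=/stepra/grutu, c=smucavog) == created


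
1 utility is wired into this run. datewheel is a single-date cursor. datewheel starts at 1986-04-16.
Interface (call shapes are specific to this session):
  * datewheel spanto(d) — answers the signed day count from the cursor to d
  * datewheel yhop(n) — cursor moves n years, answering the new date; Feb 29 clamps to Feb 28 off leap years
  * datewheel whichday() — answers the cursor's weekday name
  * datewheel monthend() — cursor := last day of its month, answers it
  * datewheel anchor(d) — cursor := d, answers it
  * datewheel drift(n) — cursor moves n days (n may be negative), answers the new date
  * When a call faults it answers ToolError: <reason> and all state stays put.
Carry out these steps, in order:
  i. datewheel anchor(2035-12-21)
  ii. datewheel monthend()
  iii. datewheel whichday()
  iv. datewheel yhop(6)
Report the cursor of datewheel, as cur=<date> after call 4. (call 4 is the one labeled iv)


Step: datewheel anchor[d='2035-12-21']
Result: 2035-12-21
Step: datewheel monthend[]
Result: 2035-12-31
Step: datewheel whichday[]
Result: Monday
Step: datewheel yhop[n='6']
Result: 2041-12-31

Answer: cur=2041-12-31
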